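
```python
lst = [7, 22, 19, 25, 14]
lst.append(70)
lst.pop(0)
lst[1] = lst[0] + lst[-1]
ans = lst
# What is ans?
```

Trace (tracking ans):
lst = [7, 22, 19, 25, 14]  # -> lst = [7, 22, 19, 25, 14]
lst.append(70)  # -> lst = [7, 22, 19, 25, 14, 70]
lst.pop(0)  # -> lst = [22, 19, 25, 14, 70]
lst[1] = lst[0] + lst[-1]  # -> lst = [22, 92, 25, 14, 70]
ans = lst  # -> ans = [22, 92, 25, 14, 70]

Answer: [22, 92, 25, 14, 70]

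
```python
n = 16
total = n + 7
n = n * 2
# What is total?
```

Answer: 23

Derivation:
Trace (tracking total):
n = 16  # -> n = 16
total = n + 7  # -> total = 23
n = n * 2  # -> n = 32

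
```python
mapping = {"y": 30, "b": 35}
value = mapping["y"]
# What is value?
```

Answer: 30

Derivation:
Trace (tracking value):
mapping = {'y': 30, 'b': 35}  # -> mapping = {'y': 30, 'b': 35}
value = mapping['y']  # -> value = 30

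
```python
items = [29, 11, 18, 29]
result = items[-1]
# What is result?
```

Trace (tracking result):
items = [29, 11, 18, 29]  # -> items = [29, 11, 18, 29]
result = items[-1]  # -> result = 29

Answer: 29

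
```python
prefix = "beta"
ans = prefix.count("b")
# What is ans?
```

Trace (tracking ans):
prefix = 'beta'  # -> prefix = 'beta'
ans = prefix.count('b')  # -> ans = 1

Answer: 1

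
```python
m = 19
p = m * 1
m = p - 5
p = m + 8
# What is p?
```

Trace (tracking p):
m = 19  # -> m = 19
p = m * 1  # -> p = 19
m = p - 5  # -> m = 14
p = m + 8  # -> p = 22

Answer: 22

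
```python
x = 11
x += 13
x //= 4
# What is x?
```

Trace (tracking x):
x = 11  # -> x = 11
x += 13  # -> x = 24
x //= 4  # -> x = 6

Answer: 6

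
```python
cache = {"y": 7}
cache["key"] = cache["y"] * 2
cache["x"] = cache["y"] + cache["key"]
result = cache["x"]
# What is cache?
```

Answer: {'y': 7, 'key': 14, 'x': 21}

Derivation:
Trace (tracking cache):
cache = {'y': 7}  # -> cache = {'y': 7}
cache['key'] = cache['y'] * 2  # -> cache = {'y': 7, 'key': 14}
cache['x'] = cache['y'] + cache['key']  # -> cache = {'y': 7, 'key': 14, 'x': 21}
result = cache['x']  # -> result = 21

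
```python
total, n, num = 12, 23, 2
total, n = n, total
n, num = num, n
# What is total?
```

Trace (tracking total):
total, n, num = (12, 23, 2)  # -> total = 12, n = 23, num = 2
total, n = (n, total)  # -> total = 23, n = 12
n, num = (num, n)  # -> n = 2, num = 12

Answer: 23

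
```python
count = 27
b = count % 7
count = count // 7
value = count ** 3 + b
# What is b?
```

Answer: 6

Derivation:
Trace (tracking b):
count = 27  # -> count = 27
b = count % 7  # -> b = 6
count = count // 7  # -> count = 3
value = count ** 3 + b  # -> value = 33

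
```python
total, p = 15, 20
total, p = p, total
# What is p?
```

Trace (tracking p):
total, p = (15, 20)  # -> total = 15, p = 20
total, p = (p, total)  # -> total = 20, p = 15

Answer: 15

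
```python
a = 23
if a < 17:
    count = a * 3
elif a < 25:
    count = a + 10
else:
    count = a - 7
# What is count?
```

Trace (tracking count):
a = 23  # -> a = 23
if a < 17:  # condition is False
elif a < 25:  # condition is True
    count = a + 10  # -> count = 33

Answer: 33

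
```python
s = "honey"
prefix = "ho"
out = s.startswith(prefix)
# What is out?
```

Answer: True

Derivation:
Trace (tracking out):
s = 'honey'  # -> s = 'honey'
prefix = 'ho'  # -> prefix = 'ho'
out = s.startswith(prefix)  # -> out = True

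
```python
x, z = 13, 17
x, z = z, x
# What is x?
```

Trace (tracking x):
x, z = (13, 17)  # -> x = 13, z = 17
x, z = (z, x)  # -> x = 17, z = 13

Answer: 17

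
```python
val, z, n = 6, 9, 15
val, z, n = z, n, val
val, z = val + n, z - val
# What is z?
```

Answer: 6

Derivation:
Trace (tracking z):
val, z, n = (6, 9, 15)  # -> val = 6, z = 9, n = 15
val, z, n = (z, n, val)  # -> val = 9, z = 15, n = 6
val, z = (val + n, z - val)  # -> val = 15, z = 6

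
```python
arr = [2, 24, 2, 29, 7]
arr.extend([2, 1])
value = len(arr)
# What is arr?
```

Trace (tracking arr):
arr = [2, 24, 2, 29, 7]  # -> arr = [2, 24, 2, 29, 7]
arr.extend([2, 1])  # -> arr = [2, 24, 2, 29, 7, 2, 1]
value = len(arr)  # -> value = 7

Answer: [2, 24, 2, 29, 7, 2, 1]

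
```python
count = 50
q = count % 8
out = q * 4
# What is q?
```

Answer: 2

Derivation:
Trace (tracking q):
count = 50  # -> count = 50
q = count % 8  # -> q = 2
out = q * 4  # -> out = 8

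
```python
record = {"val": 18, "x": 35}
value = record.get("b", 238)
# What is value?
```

Answer: 238

Derivation:
Trace (tracking value):
record = {'val': 18, 'x': 35}  # -> record = {'val': 18, 'x': 35}
value = record.get('b', 238)  # -> value = 238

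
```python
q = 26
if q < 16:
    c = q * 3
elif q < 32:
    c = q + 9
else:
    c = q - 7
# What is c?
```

Answer: 35

Derivation:
Trace (tracking c):
q = 26  # -> q = 26
if q < 16:  # condition is False
elif q < 32:  # condition is True
    c = q + 9  # -> c = 35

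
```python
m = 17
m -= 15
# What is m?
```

Answer: 2

Derivation:
Trace (tracking m):
m = 17  # -> m = 17
m -= 15  # -> m = 2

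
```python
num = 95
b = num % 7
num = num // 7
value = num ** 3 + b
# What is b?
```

Answer: 4

Derivation:
Trace (tracking b):
num = 95  # -> num = 95
b = num % 7  # -> b = 4
num = num // 7  # -> num = 13
value = num ** 3 + b  # -> value = 2201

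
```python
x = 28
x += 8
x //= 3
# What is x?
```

Answer: 12

Derivation:
Trace (tracking x):
x = 28  # -> x = 28
x += 8  # -> x = 36
x //= 3  # -> x = 12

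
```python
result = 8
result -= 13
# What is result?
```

Answer: -5

Derivation:
Trace (tracking result):
result = 8  # -> result = 8
result -= 13  # -> result = -5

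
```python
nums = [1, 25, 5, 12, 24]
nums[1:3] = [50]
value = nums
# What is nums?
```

Answer: [1, 50, 12, 24]

Derivation:
Trace (tracking nums):
nums = [1, 25, 5, 12, 24]  # -> nums = [1, 25, 5, 12, 24]
nums[1:3] = [50]  # -> nums = [1, 50, 12, 24]
value = nums  # -> value = [1, 50, 12, 24]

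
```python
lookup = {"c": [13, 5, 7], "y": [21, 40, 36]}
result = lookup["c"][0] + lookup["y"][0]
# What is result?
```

Answer: 34

Derivation:
Trace (tracking result):
lookup = {'c': [13, 5, 7], 'y': [21, 40, 36]}  # -> lookup = {'c': [13, 5, 7], 'y': [21, 40, 36]}
result = lookup['c'][0] + lookup['y'][0]  # -> result = 34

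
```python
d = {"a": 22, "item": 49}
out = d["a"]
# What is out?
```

Answer: 22

Derivation:
Trace (tracking out):
d = {'a': 22, 'item': 49}  # -> d = {'a': 22, 'item': 49}
out = d['a']  # -> out = 22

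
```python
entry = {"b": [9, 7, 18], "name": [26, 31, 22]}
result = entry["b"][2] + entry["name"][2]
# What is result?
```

Answer: 40

Derivation:
Trace (tracking result):
entry = {'b': [9, 7, 18], 'name': [26, 31, 22]}  # -> entry = {'b': [9, 7, 18], 'name': [26, 31, 22]}
result = entry['b'][2] + entry['name'][2]  # -> result = 40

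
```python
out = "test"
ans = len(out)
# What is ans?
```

Trace (tracking ans):
out = 'test'  # -> out = 'test'
ans = len(out)  # -> ans = 4

Answer: 4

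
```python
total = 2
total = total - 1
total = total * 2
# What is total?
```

Trace (tracking total):
total = 2  # -> total = 2
total = total - 1  # -> total = 1
total = total * 2  # -> total = 2

Answer: 2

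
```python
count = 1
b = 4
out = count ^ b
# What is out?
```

Trace (tracking out):
count = 1  # -> count = 1
b = 4  # -> b = 4
out = count ^ b  # -> out = 5

Answer: 5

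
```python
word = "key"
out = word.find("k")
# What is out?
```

Answer: 0

Derivation:
Trace (tracking out):
word = 'key'  # -> word = 'key'
out = word.find('k')  # -> out = 0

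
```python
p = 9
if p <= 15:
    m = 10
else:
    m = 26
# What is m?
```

Answer: 10

Derivation:
Trace (tracking m):
p = 9  # -> p = 9
if p <= 15:  # condition is True
    m = 10  # -> m = 10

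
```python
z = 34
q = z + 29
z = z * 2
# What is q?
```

Answer: 63

Derivation:
Trace (tracking q):
z = 34  # -> z = 34
q = z + 29  # -> q = 63
z = z * 2  # -> z = 68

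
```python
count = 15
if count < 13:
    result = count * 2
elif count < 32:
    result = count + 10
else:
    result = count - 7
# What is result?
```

Trace (tracking result):
count = 15  # -> count = 15
if count < 13:  # condition is False
elif count < 32:  # condition is True
    result = count + 10  # -> result = 25

Answer: 25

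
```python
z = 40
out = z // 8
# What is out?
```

Answer: 5

Derivation:
Trace (tracking out):
z = 40  # -> z = 40
out = z // 8  # -> out = 5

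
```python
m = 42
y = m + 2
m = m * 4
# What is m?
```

Answer: 168

Derivation:
Trace (tracking m):
m = 42  # -> m = 42
y = m + 2  # -> y = 44
m = m * 4  # -> m = 168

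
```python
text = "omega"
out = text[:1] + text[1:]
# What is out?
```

Trace (tracking out):
text = 'omega'  # -> text = 'omega'
out = text[:1] + text[1:]  # -> out = 'omega'

Answer: 'omega'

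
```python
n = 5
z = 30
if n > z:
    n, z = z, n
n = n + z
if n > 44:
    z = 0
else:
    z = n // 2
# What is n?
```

Answer: 35

Derivation:
Trace (tracking n):
n = 5  # -> n = 5
z = 30  # -> z = 30
if n > z:  # condition is False
n = n + z  # -> n = 35
if n > 44:  # condition is False
else:
    z = n // 2  # -> z = 17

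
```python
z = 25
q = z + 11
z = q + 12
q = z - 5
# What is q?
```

Answer: 43

Derivation:
Trace (tracking q):
z = 25  # -> z = 25
q = z + 11  # -> q = 36
z = q + 12  # -> z = 48
q = z - 5  # -> q = 43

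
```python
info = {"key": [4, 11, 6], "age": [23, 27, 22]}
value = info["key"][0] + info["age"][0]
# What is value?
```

Trace (tracking value):
info = {'key': [4, 11, 6], 'age': [23, 27, 22]}  # -> info = {'key': [4, 11, 6], 'age': [23, 27, 22]}
value = info['key'][0] + info['age'][0]  # -> value = 27

Answer: 27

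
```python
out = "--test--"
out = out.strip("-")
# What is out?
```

Answer: 'test'

Derivation:
Trace (tracking out):
out = '--test--'  # -> out = '--test--'
out = out.strip('-')  # -> out = 'test'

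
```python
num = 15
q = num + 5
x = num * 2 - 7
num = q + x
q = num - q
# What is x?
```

Answer: 23

Derivation:
Trace (tracking x):
num = 15  # -> num = 15
q = num + 5  # -> q = 20
x = num * 2 - 7  # -> x = 23
num = q + x  # -> num = 43
q = num - q  # -> q = 23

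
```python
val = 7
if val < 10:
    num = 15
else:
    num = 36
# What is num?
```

Answer: 15

Derivation:
Trace (tracking num):
val = 7  # -> val = 7
if val < 10:  # condition is True
    num = 15  # -> num = 15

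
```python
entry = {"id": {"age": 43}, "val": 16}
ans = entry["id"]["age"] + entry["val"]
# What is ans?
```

Answer: 59

Derivation:
Trace (tracking ans):
entry = {'id': {'age': 43}, 'val': 16}  # -> entry = {'id': {'age': 43}, 'val': 16}
ans = entry['id']['age'] + entry['val']  # -> ans = 59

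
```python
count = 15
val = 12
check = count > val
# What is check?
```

Answer: True

Derivation:
Trace (tracking check):
count = 15  # -> count = 15
val = 12  # -> val = 12
check = count > val  # -> check = True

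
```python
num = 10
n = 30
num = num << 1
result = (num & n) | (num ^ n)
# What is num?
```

Answer: 20

Derivation:
Trace (tracking num):
num = 10  # -> num = 10
n = 30  # -> n = 30
num = num << 1  # -> num = 20
result = num & n | num ^ n  # -> result = 30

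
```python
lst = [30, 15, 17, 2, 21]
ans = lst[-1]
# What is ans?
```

Trace (tracking ans):
lst = [30, 15, 17, 2, 21]  # -> lst = [30, 15, 17, 2, 21]
ans = lst[-1]  # -> ans = 21

Answer: 21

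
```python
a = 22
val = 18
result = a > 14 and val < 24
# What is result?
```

Trace (tracking result):
a = 22  # -> a = 22
val = 18  # -> val = 18
result = a > 14 and val < 24  # -> result = True

Answer: True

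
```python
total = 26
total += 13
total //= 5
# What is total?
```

Answer: 7

Derivation:
Trace (tracking total):
total = 26  # -> total = 26
total += 13  # -> total = 39
total //= 5  # -> total = 7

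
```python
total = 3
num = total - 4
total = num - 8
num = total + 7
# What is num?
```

Trace (tracking num):
total = 3  # -> total = 3
num = total - 4  # -> num = -1
total = num - 8  # -> total = -9
num = total + 7  # -> num = -2

Answer: -2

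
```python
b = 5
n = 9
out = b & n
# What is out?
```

Answer: 1

Derivation:
Trace (tracking out):
b = 5  # -> b = 5
n = 9  # -> n = 9
out = b & n  # -> out = 1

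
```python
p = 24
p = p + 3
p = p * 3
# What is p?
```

Answer: 81

Derivation:
Trace (tracking p):
p = 24  # -> p = 24
p = p + 3  # -> p = 27
p = p * 3  # -> p = 81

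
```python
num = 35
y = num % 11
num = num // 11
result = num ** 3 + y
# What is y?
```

Answer: 2

Derivation:
Trace (tracking y):
num = 35  # -> num = 35
y = num % 11  # -> y = 2
num = num // 11  # -> num = 3
result = num ** 3 + y  # -> result = 29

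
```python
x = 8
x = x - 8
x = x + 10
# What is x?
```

Trace (tracking x):
x = 8  # -> x = 8
x = x - 8  # -> x = 0
x = x + 10  # -> x = 10

Answer: 10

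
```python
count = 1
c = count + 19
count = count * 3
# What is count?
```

Answer: 3

Derivation:
Trace (tracking count):
count = 1  # -> count = 1
c = count + 19  # -> c = 20
count = count * 3  # -> count = 3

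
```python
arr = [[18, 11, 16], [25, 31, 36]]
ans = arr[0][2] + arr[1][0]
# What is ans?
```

Answer: 41

Derivation:
Trace (tracking ans):
arr = [[18, 11, 16], [25, 31, 36]]  # -> arr = [[18, 11, 16], [25, 31, 36]]
ans = arr[0][2] + arr[1][0]  # -> ans = 41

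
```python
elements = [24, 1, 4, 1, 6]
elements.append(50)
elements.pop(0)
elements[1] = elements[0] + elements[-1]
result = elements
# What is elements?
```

Trace (tracking elements):
elements = [24, 1, 4, 1, 6]  # -> elements = [24, 1, 4, 1, 6]
elements.append(50)  # -> elements = [24, 1, 4, 1, 6, 50]
elements.pop(0)  # -> elements = [1, 4, 1, 6, 50]
elements[1] = elements[0] + elements[-1]  # -> elements = [1, 51, 1, 6, 50]
result = elements  # -> result = [1, 51, 1, 6, 50]

Answer: [1, 51, 1, 6, 50]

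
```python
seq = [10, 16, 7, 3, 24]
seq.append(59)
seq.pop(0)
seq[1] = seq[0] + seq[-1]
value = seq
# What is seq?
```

Trace (tracking seq):
seq = [10, 16, 7, 3, 24]  # -> seq = [10, 16, 7, 3, 24]
seq.append(59)  # -> seq = [10, 16, 7, 3, 24, 59]
seq.pop(0)  # -> seq = [16, 7, 3, 24, 59]
seq[1] = seq[0] + seq[-1]  # -> seq = [16, 75, 3, 24, 59]
value = seq  # -> value = [16, 75, 3, 24, 59]

Answer: [16, 75, 3, 24, 59]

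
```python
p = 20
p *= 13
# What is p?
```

Answer: 260

Derivation:
Trace (tracking p):
p = 20  # -> p = 20
p *= 13  # -> p = 260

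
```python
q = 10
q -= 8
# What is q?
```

Trace (tracking q):
q = 10  # -> q = 10
q -= 8  # -> q = 2

Answer: 2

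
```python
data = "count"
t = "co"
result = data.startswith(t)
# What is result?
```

Answer: True

Derivation:
Trace (tracking result):
data = 'count'  # -> data = 'count'
t = 'co'  # -> t = 'co'
result = data.startswith(t)  # -> result = True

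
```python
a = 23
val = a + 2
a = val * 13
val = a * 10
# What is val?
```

Trace (tracking val):
a = 23  # -> a = 23
val = a + 2  # -> val = 25
a = val * 13  # -> a = 325
val = a * 10  # -> val = 3250

Answer: 3250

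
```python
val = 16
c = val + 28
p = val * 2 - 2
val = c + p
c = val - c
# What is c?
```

Answer: 30

Derivation:
Trace (tracking c):
val = 16  # -> val = 16
c = val + 28  # -> c = 44
p = val * 2 - 2  # -> p = 30
val = c + p  # -> val = 74
c = val - c  # -> c = 30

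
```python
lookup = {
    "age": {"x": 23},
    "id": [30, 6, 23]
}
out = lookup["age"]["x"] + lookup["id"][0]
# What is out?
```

Trace (tracking out):
lookup = {'age': {'x': 23}, 'id': [30, 6, 23]}  # -> lookup = {'age': {'x': 23}, 'id': [30, 6, 23]}
out = lookup['age']['x'] + lookup['id'][0]  # -> out = 53

Answer: 53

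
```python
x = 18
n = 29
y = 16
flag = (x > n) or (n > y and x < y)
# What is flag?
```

Trace (tracking flag):
x = 18  # -> x = 18
n = 29  # -> n = 29
y = 16  # -> y = 16
flag = x > n or (n > y and x < y)  # -> flag = False

Answer: False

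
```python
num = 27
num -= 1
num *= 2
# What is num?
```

Answer: 52

Derivation:
Trace (tracking num):
num = 27  # -> num = 27
num -= 1  # -> num = 26
num *= 2  # -> num = 52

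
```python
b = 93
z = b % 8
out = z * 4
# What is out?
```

Trace (tracking out):
b = 93  # -> b = 93
z = b % 8  # -> z = 5
out = z * 4  # -> out = 20

Answer: 20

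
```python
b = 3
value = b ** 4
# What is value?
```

Trace (tracking value):
b = 3  # -> b = 3
value = b ** 4  # -> value = 81

Answer: 81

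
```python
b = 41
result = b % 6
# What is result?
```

Answer: 5

Derivation:
Trace (tracking result):
b = 41  # -> b = 41
result = b % 6  # -> result = 5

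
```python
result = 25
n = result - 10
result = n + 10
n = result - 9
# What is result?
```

Trace (tracking result):
result = 25  # -> result = 25
n = result - 10  # -> n = 15
result = n + 10  # -> result = 25
n = result - 9  # -> n = 16

Answer: 25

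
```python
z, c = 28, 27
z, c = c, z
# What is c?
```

Answer: 28

Derivation:
Trace (tracking c):
z, c = (28, 27)  # -> z = 28, c = 27
z, c = (c, z)  # -> z = 27, c = 28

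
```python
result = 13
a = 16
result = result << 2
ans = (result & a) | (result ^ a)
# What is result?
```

Trace (tracking result):
result = 13  # -> result = 13
a = 16  # -> a = 16
result = result << 2  # -> result = 52
ans = result & a | result ^ a  # -> ans = 52

Answer: 52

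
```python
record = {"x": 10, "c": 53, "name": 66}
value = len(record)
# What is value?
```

Trace (tracking value):
record = {'x': 10, 'c': 53, 'name': 66}  # -> record = {'x': 10, 'c': 53, 'name': 66}
value = len(record)  # -> value = 3

Answer: 3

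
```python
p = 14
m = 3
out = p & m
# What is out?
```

Trace (tracking out):
p = 14  # -> p = 14
m = 3  # -> m = 3
out = p & m  # -> out = 2

Answer: 2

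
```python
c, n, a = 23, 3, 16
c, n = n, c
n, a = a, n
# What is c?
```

Answer: 3

Derivation:
Trace (tracking c):
c, n, a = (23, 3, 16)  # -> c = 23, n = 3, a = 16
c, n = (n, c)  # -> c = 3, n = 23
n, a = (a, n)  # -> n = 16, a = 23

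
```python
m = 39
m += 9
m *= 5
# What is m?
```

Answer: 240

Derivation:
Trace (tracking m):
m = 39  # -> m = 39
m += 9  # -> m = 48
m *= 5  # -> m = 240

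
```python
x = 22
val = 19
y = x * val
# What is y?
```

Trace (tracking y):
x = 22  # -> x = 22
val = 19  # -> val = 19
y = x * val  # -> y = 418

Answer: 418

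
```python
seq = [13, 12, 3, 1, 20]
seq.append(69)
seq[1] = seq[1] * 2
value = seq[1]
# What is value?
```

Answer: 24

Derivation:
Trace (tracking value):
seq = [13, 12, 3, 1, 20]  # -> seq = [13, 12, 3, 1, 20]
seq.append(69)  # -> seq = [13, 12, 3, 1, 20, 69]
seq[1] = seq[1] * 2  # -> seq = [13, 24, 3, 1, 20, 69]
value = seq[1]  # -> value = 24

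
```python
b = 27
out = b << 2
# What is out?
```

Answer: 108

Derivation:
Trace (tracking out):
b = 27  # -> b = 27
out = b << 2  # -> out = 108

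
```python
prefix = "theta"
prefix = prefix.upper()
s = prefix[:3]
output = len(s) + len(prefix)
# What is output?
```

Trace (tracking output):
prefix = 'theta'  # -> prefix = 'theta'
prefix = prefix.upper()  # -> prefix = 'THETA'
s = prefix[:3]  # -> s = 'THE'
output = len(s) + len(prefix)  # -> output = 8

Answer: 8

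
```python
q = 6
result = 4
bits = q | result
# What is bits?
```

Answer: 6

Derivation:
Trace (tracking bits):
q = 6  # -> q = 6
result = 4  # -> result = 4
bits = q | result  # -> bits = 6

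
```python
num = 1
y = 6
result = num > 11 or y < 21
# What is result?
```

Trace (tracking result):
num = 1  # -> num = 1
y = 6  # -> y = 6
result = num > 11 or y < 21  # -> result = True

Answer: True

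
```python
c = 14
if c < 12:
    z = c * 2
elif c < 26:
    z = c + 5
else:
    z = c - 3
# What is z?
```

Answer: 19

Derivation:
Trace (tracking z):
c = 14  # -> c = 14
if c < 12:  # condition is False
elif c < 26:  # condition is True
    z = c + 5  # -> z = 19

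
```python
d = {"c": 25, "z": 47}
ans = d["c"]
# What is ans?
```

Trace (tracking ans):
d = {'c': 25, 'z': 47}  # -> d = {'c': 25, 'z': 47}
ans = d['c']  # -> ans = 25

Answer: 25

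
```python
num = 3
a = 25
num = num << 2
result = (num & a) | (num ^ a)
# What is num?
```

Trace (tracking num):
num = 3  # -> num = 3
a = 25  # -> a = 25
num = num << 2  # -> num = 12
result = num & a | num ^ a  # -> result = 29

Answer: 12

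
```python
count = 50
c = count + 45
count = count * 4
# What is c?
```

Trace (tracking c):
count = 50  # -> count = 50
c = count + 45  # -> c = 95
count = count * 4  # -> count = 200

Answer: 95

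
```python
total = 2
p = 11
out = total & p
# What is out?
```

Answer: 2

Derivation:
Trace (tracking out):
total = 2  # -> total = 2
p = 11  # -> p = 11
out = total & p  # -> out = 2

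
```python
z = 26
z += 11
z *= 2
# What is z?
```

Trace (tracking z):
z = 26  # -> z = 26
z += 11  # -> z = 37
z *= 2  # -> z = 74

Answer: 74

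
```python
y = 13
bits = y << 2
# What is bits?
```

Answer: 52

Derivation:
Trace (tracking bits):
y = 13  # -> y = 13
bits = y << 2  # -> bits = 52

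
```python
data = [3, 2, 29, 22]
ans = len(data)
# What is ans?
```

Answer: 4

Derivation:
Trace (tracking ans):
data = [3, 2, 29, 22]  # -> data = [3, 2, 29, 22]
ans = len(data)  # -> ans = 4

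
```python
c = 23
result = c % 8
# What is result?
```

Answer: 7

Derivation:
Trace (tracking result):
c = 23  # -> c = 23
result = c % 8  # -> result = 7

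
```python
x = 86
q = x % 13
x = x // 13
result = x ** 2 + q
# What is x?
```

Answer: 6

Derivation:
Trace (tracking x):
x = 86  # -> x = 86
q = x % 13  # -> q = 8
x = x // 13  # -> x = 6
result = x ** 2 + q  # -> result = 44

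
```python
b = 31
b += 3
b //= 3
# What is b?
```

Answer: 11

Derivation:
Trace (tracking b):
b = 31  # -> b = 31
b += 3  # -> b = 34
b //= 3  # -> b = 11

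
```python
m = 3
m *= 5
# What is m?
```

Trace (tracking m):
m = 3  # -> m = 3
m *= 5  # -> m = 15

Answer: 15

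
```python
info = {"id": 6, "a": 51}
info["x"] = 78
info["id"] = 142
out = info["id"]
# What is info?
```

Answer: {'id': 142, 'a': 51, 'x': 78}

Derivation:
Trace (tracking info):
info = {'id': 6, 'a': 51}  # -> info = {'id': 6, 'a': 51}
info['x'] = 78  # -> info = {'id': 6, 'a': 51, 'x': 78}
info['id'] = 142  # -> info = {'id': 142, 'a': 51, 'x': 78}
out = info['id']  # -> out = 142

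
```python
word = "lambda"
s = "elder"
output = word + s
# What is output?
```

Answer: 'lambdaelder'

Derivation:
Trace (tracking output):
word = 'lambda'  # -> word = 'lambda'
s = 'elder'  # -> s = 'elder'
output = word + s  # -> output = 'lambdaelder'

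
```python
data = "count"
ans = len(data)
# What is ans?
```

Answer: 5

Derivation:
Trace (tracking ans):
data = 'count'  # -> data = 'count'
ans = len(data)  # -> ans = 5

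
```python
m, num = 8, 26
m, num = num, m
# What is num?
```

Answer: 8

Derivation:
Trace (tracking num):
m, num = (8, 26)  # -> m = 8, num = 26
m, num = (num, m)  # -> m = 26, num = 8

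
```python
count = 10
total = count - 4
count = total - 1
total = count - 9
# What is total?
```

Trace (tracking total):
count = 10  # -> count = 10
total = count - 4  # -> total = 6
count = total - 1  # -> count = 5
total = count - 9  # -> total = -4

Answer: -4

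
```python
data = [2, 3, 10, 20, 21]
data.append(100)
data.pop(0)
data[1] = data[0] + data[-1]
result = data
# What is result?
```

Trace (tracking result):
data = [2, 3, 10, 20, 21]  # -> data = [2, 3, 10, 20, 21]
data.append(100)  # -> data = [2, 3, 10, 20, 21, 100]
data.pop(0)  # -> data = [3, 10, 20, 21, 100]
data[1] = data[0] + data[-1]  # -> data = [3, 103, 20, 21, 100]
result = data  # -> result = [3, 103, 20, 21, 100]

Answer: [3, 103, 20, 21, 100]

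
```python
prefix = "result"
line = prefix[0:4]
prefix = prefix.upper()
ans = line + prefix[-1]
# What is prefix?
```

Answer: 'RESULT'

Derivation:
Trace (tracking prefix):
prefix = 'result'  # -> prefix = 'result'
line = prefix[0:4]  # -> line = 'resu'
prefix = prefix.upper()  # -> prefix = 'RESULT'
ans = line + prefix[-1]  # -> ans = 'resuT'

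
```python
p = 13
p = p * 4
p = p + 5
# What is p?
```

Answer: 57

Derivation:
Trace (tracking p):
p = 13  # -> p = 13
p = p * 4  # -> p = 52
p = p + 5  # -> p = 57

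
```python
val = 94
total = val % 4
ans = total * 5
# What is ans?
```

Answer: 10

Derivation:
Trace (tracking ans):
val = 94  # -> val = 94
total = val % 4  # -> total = 2
ans = total * 5  # -> ans = 10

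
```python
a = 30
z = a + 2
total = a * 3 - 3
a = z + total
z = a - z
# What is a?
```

Trace (tracking a):
a = 30  # -> a = 30
z = a + 2  # -> z = 32
total = a * 3 - 3  # -> total = 87
a = z + total  # -> a = 119
z = a - z  # -> z = 87

Answer: 119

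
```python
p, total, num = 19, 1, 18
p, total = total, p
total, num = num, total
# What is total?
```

Trace (tracking total):
p, total, num = (19, 1, 18)  # -> p = 19, total = 1, num = 18
p, total = (total, p)  # -> p = 1, total = 19
total, num = (num, total)  # -> total = 18, num = 19

Answer: 18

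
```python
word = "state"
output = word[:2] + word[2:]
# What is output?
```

Trace (tracking output):
word = 'state'  # -> word = 'state'
output = word[:2] + word[2:]  # -> output = 'state'

Answer: 'state'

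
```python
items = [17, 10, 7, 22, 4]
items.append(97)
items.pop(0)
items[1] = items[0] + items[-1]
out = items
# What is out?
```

Trace (tracking out):
items = [17, 10, 7, 22, 4]  # -> items = [17, 10, 7, 22, 4]
items.append(97)  # -> items = [17, 10, 7, 22, 4, 97]
items.pop(0)  # -> items = [10, 7, 22, 4, 97]
items[1] = items[0] + items[-1]  # -> items = [10, 107, 22, 4, 97]
out = items  # -> out = [10, 107, 22, 4, 97]

Answer: [10, 107, 22, 4, 97]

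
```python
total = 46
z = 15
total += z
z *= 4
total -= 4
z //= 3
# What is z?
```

Trace (tracking z):
total = 46  # -> total = 46
z = 15  # -> z = 15
total += z  # -> total = 61
z *= 4  # -> z = 60
total -= 4  # -> total = 57
z //= 3  # -> z = 20

Answer: 20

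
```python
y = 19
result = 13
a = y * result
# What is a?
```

Answer: 247

Derivation:
Trace (tracking a):
y = 19  # -> y = 19
result = 13  # -> result = 13
a = y * result  # -> a = 247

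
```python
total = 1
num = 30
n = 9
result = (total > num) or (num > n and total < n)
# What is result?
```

Answer: True

Derivation:
Trace (tracking result):
total = 1  # -> total = 1
num = 30  # -> num = 30
n = 9  # -> n = 9
result = total > num or (num > n and total < n)  # -> result = True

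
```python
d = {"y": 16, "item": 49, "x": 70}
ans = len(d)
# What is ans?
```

Trace (tracking ans):
d = {'y': 16, 'item': 49, 'x': 70}  # -> d = {'y': 16, 'item': 49, 'x': 70}
ans = len(d)  # -> ans = 3

Answer: 3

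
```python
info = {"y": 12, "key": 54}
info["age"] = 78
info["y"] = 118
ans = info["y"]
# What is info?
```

Answer: {'y': 118, 'key': 54, 'age': 78}

Derivation:
Trace (tracking info):
info = {'y': 12, 'key': 54}  # -> info = {'y': 12, 'key': 54}
info['age'] = 78  # -> info = {'y': 12, 'key': 54, 'age': 78}
info['y'] = 118  # -> info = {'y': 118, 'key': 54, 'age': 78}
ans = info['y']  # -> ans = 118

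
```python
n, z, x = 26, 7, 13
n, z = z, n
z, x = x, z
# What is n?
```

Answer: 7

Derivation:
Trace (tracking n):
n, z, x = (26, 7, 13)  # -> n = 26, z = 7, x = 13
n, z = (z, n)  # -> n = 7, z = 26
z, x = (x, z)  # -> z = 13, x = 26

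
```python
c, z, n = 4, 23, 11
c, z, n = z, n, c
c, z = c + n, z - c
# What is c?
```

Answer: 27

Derivation:
Trace (tracking c):
c, z, n = (4, 23, 11)  # -> c = 4, z = 23, n = 11
c, z, n = (z, n, c)  # -> c = 23, z = 11, n = 4
c, z = (c + n, z - c)  # -> c = 27, z = -12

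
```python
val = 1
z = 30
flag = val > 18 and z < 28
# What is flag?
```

Trace (tracking flag):
val = 1  # -> val = 1
z = 30  # -> z = 30
flag = val > 18 and z < 28  # -> flag = False

Answer: False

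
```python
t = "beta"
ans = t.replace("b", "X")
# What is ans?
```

Answer: 'Xeta'

Derivation:
Trace (tracking ans):
t = 'beta'  # -> t = 'beta'
ans = t.replace('b', 'X')  # -> ans = 'Xeta'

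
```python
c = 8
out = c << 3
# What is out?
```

Trace (tracking out):
c = 8  # -> c = 8
out = c << 3  # -> out = 64

Answer: 64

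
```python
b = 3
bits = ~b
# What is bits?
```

Answer: -4

Derivation:
Trace (tracking bits):
b = 3  # -> b = 3
bits = ~b  # -> bits = -4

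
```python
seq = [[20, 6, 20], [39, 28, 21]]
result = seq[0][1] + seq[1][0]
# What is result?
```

Trace (tracking result):
seq = [[20, 6, 20], [39, 28, 21]]  # -> seq = [[20, 6, 20], [39, 28, 21]]
result = seq[0][1] + seq[1][0]  # -> result = 45

Answer: 45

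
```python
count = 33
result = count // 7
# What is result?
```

Answer: 4

Derivation:
Trace (tracking result):
count = 33  # -> count = 33
result = count // 7  # -> result = 4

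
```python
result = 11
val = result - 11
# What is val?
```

Answer: 0

Derivation:
Trace (tracking val):
result = 11  # -> result = 11
val = result - 11  # -> val = 0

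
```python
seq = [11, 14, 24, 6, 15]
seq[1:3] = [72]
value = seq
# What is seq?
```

Answer: [11, 72, 6, 15]

Derivation:
Trace (tracking seq):
seq = [11, 14, 24, 6, 15]  # -> seq = [11, 14, 24, 6, 15]
seq[1:3] = [72]  # -> seq = [11, 72, 6, 15]
value = seq  # -> value = [11, 72, 6, 15]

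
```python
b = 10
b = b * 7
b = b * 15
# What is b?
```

Answer: 1050

Derivation:
Trace (tracking b):
b = 10  # -> b = 10
b = b * 7  # -> b = 70
b = b * 15  # -> b = 1050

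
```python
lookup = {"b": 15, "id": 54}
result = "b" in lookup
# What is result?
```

Answer: True

Derivation:
Trace (tracking result):
lookup = {'b': 15, 'id': 54}  # -> lookup = {'b': 15, 'id': 54}
result = 'b' in lookup  # -> result = True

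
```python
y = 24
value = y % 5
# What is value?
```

Trace (tracking value):
y = 24  # -> y = 24
value = y % 5  # -> value = 4

Answer: 4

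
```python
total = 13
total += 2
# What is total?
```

Trace (tracking total):
total = 13  # -> total = 13
total += 2  # -> total = 15

Answer: 15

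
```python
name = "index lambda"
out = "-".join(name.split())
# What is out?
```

Answer: 'index-lambda'

Derivation:
Trace (tracking out):
name = 'index lambda'  # -> name = 'index lambda'
out = '-'.join(name.split())  # -> out = 'index-lambda'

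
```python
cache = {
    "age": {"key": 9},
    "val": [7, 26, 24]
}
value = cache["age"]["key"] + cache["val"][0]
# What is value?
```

Trace (tracking value):
cache = {'age': {'key': 9}, 'val': [7, 26, 24]}  # -> cache = {'age': {'key': 9}, 'val': [7, 26, 24]}
value = cache['age']['key'] + cache['val'][0]  # -> value = 16

Answer: 16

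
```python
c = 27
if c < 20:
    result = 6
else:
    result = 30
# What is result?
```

Trace (tracking result):
c = 27  # -> c = 27
if c < 20:  # condition is False
else:
    result = 30  # -> result = 30

Answer: 30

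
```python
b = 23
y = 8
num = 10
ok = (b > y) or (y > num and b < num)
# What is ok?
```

Answer: True

Derivation:
Trace (tracking ok):
b = 23  # -> b = 23
y = 8  # -> y = 8
num = 10  # -> num = 10
ok = b > y or (y > num and b < num)  # -> ok = True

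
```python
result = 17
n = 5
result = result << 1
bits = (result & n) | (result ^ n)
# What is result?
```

Trace (tracking result):
result = 17  # -> result = 17
n = 5  # -> n = 5
result = result << 1  # -> result = 34
bits = result & n | result ^ n  # -> bits = 39

Answer: 34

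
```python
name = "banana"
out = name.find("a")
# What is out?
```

Answer: 1

Derivation:
Trace (tracking out):
name = 'banana'  # -> name = 'banana'
out = name.find('a')  # -> out = 1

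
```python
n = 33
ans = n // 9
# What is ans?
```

Answer: 3

Derivation:
Trace (tracking ans):
n = 33  # -> n = 33
ans = n // 9  # -> ans = 3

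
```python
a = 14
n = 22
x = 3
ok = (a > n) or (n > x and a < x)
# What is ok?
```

Answer: False

Derivation:
Trace (tracking ok):
a = 14  # -> a = 14
n = 22  # -> n = 22
x = 3  # -> x = 3
ok = a > n or (n > x and a < x)  # -> ok = False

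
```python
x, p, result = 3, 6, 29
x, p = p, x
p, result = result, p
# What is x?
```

Trace (tracking x):
x, p, result = (3, 6, 29)  # -> x = 3, p = 6, result = 29
x, p = (p, x)  # -> x = 6, p = 3
p, result = (result, p)  # -> p = 29, result = 3

Answer: 6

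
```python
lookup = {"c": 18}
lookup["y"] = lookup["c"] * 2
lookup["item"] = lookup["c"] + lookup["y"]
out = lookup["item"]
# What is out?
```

Answer: 54

Derivation:
Trace (tracking out):
lookup = {'c': 18}  # -> lookup = {'c': 18}
lookup['y'] = lookup['c'] * 2  # -> lookup = {'c': 18, 'y': 36}
lookup['item'] = lookup['c'] + lookup['y']  # -> lookup = {'c': 18, 'y': 36, 'item': 54}
out = lookup['item']  # -> out = 54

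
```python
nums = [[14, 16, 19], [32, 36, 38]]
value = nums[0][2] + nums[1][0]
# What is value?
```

Trace (tracking value):
nums = [[14, 16, 19], [32, 36, 38]]  # -> nums = [[14, 16, 19], [32, 36, 38]]
value = nums[0][2] + nums[1][0]  # -> value = 51

Answer: 51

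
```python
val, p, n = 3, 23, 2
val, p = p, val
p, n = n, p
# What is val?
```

Answer: 23

Derivation:
Trace (tracking val):
val, p, n = (3, 23, 2)  # -> val = 3, p = 23, n = 2
val, p = (p, val)  # -> val = 23, p = 3
p, n = (n, p)  # -> p = 2, n = 3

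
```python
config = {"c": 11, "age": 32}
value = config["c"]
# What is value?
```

Answer: 11

Derivation:
Trace (tracking value):
config = {'c': 11, 'age': 32}  # -> config = {'c': 11, 'age': 32}
value = config['c']  # -> value = 11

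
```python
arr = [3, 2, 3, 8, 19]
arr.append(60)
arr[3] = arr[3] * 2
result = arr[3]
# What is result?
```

Answer: 16

Derivation:
Trace (tracking result):
arr = [3, 2, 3, 8, 19]  # -> arr = [3, 2, 3, 8, 19]
arr.append(60)  # -> arr = [3, 2, 3, 8, 19, 60]
arr[3] = arr[3] * 2  # -> arr = [3, 2, 3, 16, 19, 60]
result = arr[3]  # -> result = 16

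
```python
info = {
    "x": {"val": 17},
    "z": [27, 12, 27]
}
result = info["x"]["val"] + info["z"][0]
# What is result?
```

Trace (tracking result):
info = {'x': {'val': 17}, 'z': [27, 12, 27]}  # -> info = {'x': {'val': 17}, 'z': [27, 12, 27]}
result = info['x']['val'] + info['z'][0]  # -> result = 44

Answer: 44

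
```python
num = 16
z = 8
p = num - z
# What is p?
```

Answer: 8

Derivation:
Trace (tracking p):
num = 16  # -> num = 16
z = 8  # -> z = 8
p = num - z  # -> p = 8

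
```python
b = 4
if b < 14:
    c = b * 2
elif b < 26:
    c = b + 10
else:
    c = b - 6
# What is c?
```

Trace (tracking c):
b = 4  # -> b = 4
if b < 14:  # condition is True
    c = b * 2  # -> c = 8

Answer: 8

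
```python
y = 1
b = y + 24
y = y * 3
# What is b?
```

Trace (tracking b):
y = 1  # -> y = 1
b = y + 24  # -> b = 25
y = y * 3  # -> y = 3

Answer: 25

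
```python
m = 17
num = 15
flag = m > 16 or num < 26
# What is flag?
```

Trace (tracking flag):
m = 17  # -> m = 17
num = 15  # -> num = 15
flag = m > 16 or num < 26  # -> flag = True

Answer: True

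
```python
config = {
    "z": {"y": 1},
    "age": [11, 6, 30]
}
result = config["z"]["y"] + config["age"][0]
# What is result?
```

Trace (tracking result):
config = {'z': {'y': 1}, 'age': [11, 6, 30]}  # -> config = {'z': {'y': 1}, 'age': [11, 6, 30]}
result = config['z']['y'] + config['age'][0]  # -> result = 12

Answer: 12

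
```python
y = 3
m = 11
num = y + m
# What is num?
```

Answer: 14

Derivation:
Trace (tracking num):
y = 3  # -> y = 3
m = 11  # -> m = 11
num = y + m  # -> num = 14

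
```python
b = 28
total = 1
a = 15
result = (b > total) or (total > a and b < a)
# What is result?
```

Trace (tracking result):
b = 28  # -> b = 28
total = 1  # -> total = 1
a = 15  # -> a = 15
result = b > total or (total > a and b < a)  # -> result = True

Answer: True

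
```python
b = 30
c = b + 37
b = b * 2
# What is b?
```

Answer: 60

Derivation:
Trace (tracking b):
b = 30  # -> b = 30
c = b + 37  # -> c = 67
b = b * 2  # -> b = 60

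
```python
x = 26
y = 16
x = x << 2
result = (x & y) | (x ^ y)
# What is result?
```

Trace (tracking result):
x = 26  # -> x = 26
y = 16  # -> y = 16
x = x << 2  # -> x = 104
result = x & y | x ^ y  # -> result = 120

Answer: 120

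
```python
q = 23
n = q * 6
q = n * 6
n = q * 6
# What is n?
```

Answer: 4968

Derivation:
Trace (tracking n):
q = 23  # -> q = 23
n = q * 6  # -> n = 138
q = n * 6  # -> q = 828
n = q * 6  # -> n = 4968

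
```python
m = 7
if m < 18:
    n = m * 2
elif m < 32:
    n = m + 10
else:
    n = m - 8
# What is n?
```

Answer: 14

Derivation:
Trace (tracking n):
m = 7  # -> m = 7
if m < 18:  # condition is True
    n = m * 2  # -> n = 14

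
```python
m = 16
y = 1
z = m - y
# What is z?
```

Answer: 15

Derivation:
Trace (tracking z):
m = 16  # -> m = 16
y = 1  # -> y = 1
z = m - y  # -> z = 15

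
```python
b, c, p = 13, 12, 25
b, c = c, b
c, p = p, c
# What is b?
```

Answer: 12

Derivation:
Trace (tracking b):
b, c, p = (13, 12, 25)  # -> b = 13, c = 12, p = 25
b, c = (c, b)  # -> b = 12, c = 13
c, p = (p, c)  # -> c = 25, p = 13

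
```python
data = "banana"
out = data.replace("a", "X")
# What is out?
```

Answer: 'bXnXnX'

Derivation:
Trace (tracking out):
data = 'banana'  # -> data = 'banana'
out = data.replace('a', 'X')  # -> out = 'bXnXnX'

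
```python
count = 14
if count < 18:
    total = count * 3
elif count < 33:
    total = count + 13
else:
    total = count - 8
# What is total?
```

Trace (tracking total):
count = 14  # -> count = 14
if count < 18:  # condition is True
    total = count * 3  # -> total = 42

Answer: 42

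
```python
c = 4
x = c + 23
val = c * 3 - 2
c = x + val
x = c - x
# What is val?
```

Answer: 10

Derivation:
Trace (tracking val):
c = 4  # -> c = 4
x = c + 23  # -> x = 27
val = c * 3 - 2  # -> val = 10
c = x + val  # -> c = 37
x = c - x  # -> x = 10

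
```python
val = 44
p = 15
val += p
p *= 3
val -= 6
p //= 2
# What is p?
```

Trace (tracking p):
val = 44  # -> val = 44
p = 15  # -> p = 15
val += p  # -> val = 59
p *= 3  # -> p = 45
val -= 6  # -> val = 53
p //= 2  # -> p = 22

Answer: 22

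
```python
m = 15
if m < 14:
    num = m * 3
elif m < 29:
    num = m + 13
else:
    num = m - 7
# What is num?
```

Trace (tracking num):
m = 15  # -> m = 15
if m < 14:  # condition is False
elif m < 29:  # condition is True
    num = m + 13  # -> num = 28

Answer: 28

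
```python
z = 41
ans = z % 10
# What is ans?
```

Trace (tracking ans):
z = 41  # -> z = 41
ans = z % 10  # -> ans = 1

Answer: 1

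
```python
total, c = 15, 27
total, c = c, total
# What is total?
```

Answer: 27

Derivation:
Trace (tracking total):
total, c = (15, 27)  # -> total = 15, c = 27
total, c = (c, total)  # -> total = 27, c = 15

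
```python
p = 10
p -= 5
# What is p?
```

Trace (tracking p):
p = 10  # -> p = 10
p -= 5  # -> p = 5

Answer: 5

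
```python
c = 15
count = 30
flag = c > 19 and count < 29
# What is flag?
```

Trace (tracking flag):
c = 15  # -> c = 15
count = 30  # -> count = 30
flag = c > 19 and count < 29  # -> flag = False

Answer: False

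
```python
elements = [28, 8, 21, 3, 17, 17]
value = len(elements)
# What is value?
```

Trace (tracking value):
elements = [28, 8, 21, 3, 17, 17]  # -> elements = [28, 8, 21, 3, 17, 17]
value = len(elements)  # -> value = 6

Answer: 6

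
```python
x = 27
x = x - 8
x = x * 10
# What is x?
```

Trace (tracking x):
x = 27  # -> x = 27
x = x - 8  # -> x = 19
x = x * 10  # -> x = 190

Answer: 190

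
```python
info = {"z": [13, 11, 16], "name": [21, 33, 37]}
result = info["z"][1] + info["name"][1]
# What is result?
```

Answer: 44

Derivation:
Trace (tracking result):
info = {'z': [13, 11, 16], 'name': [21, 33, 37]}  # -> info = {'z': [13, 11, 16], 'name': [21, 33, 37]}
result = info['z'][1] + info['name'][1]  # -> result = 44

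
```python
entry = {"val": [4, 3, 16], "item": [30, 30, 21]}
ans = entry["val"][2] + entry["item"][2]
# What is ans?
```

Answer: 37

Derivation:
Trace (tracking ans):
entry = {'val': [4, 3, 16], 'item': [30, 30, 21]}  # -> entry = {'val': [4, 3, 16], 'item': [30, 30, 21]}
ans = entry['val'][2] + entry['item'][2]  # -> ans = 37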